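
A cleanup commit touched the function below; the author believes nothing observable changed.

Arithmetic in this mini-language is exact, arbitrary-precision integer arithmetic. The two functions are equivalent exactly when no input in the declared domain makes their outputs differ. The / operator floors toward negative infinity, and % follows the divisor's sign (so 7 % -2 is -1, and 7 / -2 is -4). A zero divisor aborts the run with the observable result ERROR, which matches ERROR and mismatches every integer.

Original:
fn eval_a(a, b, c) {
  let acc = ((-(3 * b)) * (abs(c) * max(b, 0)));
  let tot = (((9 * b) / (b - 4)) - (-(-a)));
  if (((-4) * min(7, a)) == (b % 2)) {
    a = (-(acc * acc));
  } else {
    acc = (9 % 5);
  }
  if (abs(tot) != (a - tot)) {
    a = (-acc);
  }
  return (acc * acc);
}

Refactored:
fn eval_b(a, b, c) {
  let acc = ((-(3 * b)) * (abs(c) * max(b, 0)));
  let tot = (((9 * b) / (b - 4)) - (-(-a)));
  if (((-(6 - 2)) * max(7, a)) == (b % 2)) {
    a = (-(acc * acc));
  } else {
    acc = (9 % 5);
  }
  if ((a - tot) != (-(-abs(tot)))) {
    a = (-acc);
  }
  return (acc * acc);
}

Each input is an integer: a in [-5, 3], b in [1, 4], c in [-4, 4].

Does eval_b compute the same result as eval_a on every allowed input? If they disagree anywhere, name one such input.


Consider the input a=0, b=2, c=-4.
eval_a: acc=-48, then tot=-9, then (((-4) * min(7, a)) == (b % 2)) is true, then a=-2304, then (abs(tot) != (a - tot)) is true, then a=48, then returns 2304
eval_b: acc=-48, then tot=-9, then (((-(6 - 2)) * max(7, a)) == (b % 2)) is false, then acc=4, then ((a - tot) != (-(-abs(tot)))) is false, then returns 16
2304 vs 16 — the two versions disagree here.
verdict: not equivalent; witness: a=0, b=2, c=-4


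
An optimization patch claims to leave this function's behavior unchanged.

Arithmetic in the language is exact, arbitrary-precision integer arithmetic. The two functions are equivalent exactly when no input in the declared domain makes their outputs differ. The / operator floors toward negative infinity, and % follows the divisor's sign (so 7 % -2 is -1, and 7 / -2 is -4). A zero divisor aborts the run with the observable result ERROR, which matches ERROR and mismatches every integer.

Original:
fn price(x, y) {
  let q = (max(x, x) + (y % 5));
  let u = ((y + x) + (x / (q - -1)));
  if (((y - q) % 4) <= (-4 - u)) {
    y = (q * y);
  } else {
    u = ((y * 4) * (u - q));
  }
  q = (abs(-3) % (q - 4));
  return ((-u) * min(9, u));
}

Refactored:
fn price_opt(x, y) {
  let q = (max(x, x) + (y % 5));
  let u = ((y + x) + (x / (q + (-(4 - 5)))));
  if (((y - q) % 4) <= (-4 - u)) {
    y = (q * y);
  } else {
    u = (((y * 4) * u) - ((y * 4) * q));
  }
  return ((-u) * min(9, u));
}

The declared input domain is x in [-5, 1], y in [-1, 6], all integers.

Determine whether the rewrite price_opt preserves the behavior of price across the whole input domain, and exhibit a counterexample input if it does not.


Consider the input x=0, y=-1.
price: q=4, then u=-1, then (((y - q) % 4) <= (-4 - u)) is false, then u=20, then a zero divisor aborts: ERROR
price_opt: q=4, then u=-1, then (((y - q) % 4) <= (-4 - u)) is false, then u=20, then returns -180
ERROR and -180 differ, so these are not the same function on this domain.
verdict: not equivalent; witness: x=0, y=-1


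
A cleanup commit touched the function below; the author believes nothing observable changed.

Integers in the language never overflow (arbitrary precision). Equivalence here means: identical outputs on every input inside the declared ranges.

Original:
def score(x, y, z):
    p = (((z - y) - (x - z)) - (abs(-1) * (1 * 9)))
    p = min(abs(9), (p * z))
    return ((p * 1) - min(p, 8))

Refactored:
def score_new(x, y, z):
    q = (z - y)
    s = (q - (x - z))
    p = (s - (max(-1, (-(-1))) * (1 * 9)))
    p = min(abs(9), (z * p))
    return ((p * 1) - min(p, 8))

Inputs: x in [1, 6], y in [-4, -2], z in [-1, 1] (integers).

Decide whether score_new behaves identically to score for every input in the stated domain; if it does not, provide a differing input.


Changes here: local variable names differ; also constant usage differs; also min/max/abs usage differs; also statement counts differ; the full 54-point sweep finds no disagreement.
verdict: equivalent


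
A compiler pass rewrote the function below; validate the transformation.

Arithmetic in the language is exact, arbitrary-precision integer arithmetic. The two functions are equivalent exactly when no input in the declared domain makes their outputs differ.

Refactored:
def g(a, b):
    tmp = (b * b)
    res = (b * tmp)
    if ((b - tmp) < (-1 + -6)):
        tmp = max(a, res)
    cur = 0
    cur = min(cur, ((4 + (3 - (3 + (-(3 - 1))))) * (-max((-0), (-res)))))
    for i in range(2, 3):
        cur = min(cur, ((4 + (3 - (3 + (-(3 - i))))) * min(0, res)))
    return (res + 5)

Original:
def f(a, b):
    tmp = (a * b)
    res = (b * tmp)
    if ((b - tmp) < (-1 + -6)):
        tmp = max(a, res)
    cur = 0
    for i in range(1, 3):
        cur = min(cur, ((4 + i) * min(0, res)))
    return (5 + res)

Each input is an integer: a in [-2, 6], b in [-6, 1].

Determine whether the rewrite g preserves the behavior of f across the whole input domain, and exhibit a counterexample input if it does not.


Not equivalent: a=-2, b=-6 separates them (-67 vs -211).
f: tmp=12, then res=-72, then ((b - tmp) < (-1 + -6)) is true, then tmp=-2, then cur=0, then (i=1), then cur=-360, then (i=2), then cur=-432, then returns -67
g: tmp=36, then res=-216, then ((b - tmp) < (-1 + -6)) is true, then tmp=-2, then cur=0, then cur=-1296, then (i=2), then cur=-1296, then returns -211
verdict: not equivalent; witness: a=-2, b=-6


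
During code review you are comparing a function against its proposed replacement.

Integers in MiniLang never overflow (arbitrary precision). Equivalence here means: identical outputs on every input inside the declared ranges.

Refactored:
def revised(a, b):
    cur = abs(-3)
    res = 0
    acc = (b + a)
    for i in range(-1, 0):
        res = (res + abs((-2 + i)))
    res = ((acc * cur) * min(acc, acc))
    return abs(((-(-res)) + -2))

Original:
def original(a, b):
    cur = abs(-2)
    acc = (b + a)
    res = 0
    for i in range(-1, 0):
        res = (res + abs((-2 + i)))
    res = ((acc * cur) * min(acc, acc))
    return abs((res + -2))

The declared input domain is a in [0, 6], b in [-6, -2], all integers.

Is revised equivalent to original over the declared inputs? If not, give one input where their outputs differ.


There is a counterexample at a=0, b=-6: 70 on one side, 106 on the other.
original: cur=2, then acc=-6, then res=0, then (i=-1), then res=3, then res=72, then returns 70
revised: cur=3, then res=0, then acc=-6, then (i=-1), then res=3, then res=108, then returns 106
verdict: not equivalent; witness: a=0, b=-6


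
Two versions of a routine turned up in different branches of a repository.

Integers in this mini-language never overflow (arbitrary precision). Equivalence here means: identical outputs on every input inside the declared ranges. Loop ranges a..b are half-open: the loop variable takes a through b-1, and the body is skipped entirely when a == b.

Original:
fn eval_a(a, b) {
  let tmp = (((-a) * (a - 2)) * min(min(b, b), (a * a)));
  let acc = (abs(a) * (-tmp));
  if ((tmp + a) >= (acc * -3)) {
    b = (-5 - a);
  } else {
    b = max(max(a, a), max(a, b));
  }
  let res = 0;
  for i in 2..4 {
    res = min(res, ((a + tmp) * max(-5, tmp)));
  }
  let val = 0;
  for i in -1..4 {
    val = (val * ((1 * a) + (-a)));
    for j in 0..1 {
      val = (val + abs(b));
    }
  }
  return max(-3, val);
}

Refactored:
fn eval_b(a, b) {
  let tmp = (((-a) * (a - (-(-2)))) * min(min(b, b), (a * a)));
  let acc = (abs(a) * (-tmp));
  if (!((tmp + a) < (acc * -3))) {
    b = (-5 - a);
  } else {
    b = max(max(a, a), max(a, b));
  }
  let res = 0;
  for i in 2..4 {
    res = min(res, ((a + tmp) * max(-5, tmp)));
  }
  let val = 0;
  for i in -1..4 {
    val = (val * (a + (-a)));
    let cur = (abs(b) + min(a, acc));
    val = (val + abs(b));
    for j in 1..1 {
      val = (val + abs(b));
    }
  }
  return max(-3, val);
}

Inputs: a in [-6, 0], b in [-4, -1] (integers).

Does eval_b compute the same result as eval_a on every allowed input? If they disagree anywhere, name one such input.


Although boolean connective usage differs; also arithmetic usage differs; also min/max/abs usage differs; also loop structure differs; also comparison usage differs; also constant usage differs; also local variable names differ; also statement counts differ, 28/28 inputs agree.
verdict: equivalent


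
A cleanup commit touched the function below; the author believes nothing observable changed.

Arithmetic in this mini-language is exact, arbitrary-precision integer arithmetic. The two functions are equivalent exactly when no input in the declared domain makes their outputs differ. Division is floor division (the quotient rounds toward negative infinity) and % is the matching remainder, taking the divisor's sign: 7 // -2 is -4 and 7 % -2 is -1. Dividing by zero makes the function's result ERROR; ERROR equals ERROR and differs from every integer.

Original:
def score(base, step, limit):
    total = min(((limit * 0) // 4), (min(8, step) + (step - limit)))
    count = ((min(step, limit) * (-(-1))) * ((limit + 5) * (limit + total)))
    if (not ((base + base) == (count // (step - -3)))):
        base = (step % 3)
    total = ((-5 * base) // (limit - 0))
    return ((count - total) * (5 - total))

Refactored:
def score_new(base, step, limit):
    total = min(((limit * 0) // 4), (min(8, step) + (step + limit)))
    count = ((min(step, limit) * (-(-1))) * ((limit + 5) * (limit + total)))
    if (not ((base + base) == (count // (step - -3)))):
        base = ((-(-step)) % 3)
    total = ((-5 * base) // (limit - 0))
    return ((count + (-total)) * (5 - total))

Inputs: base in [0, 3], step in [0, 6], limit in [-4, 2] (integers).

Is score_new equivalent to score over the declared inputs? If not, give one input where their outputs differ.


Consider the input base=0, step=0, limit=-4.
score: total becomes 0; next count becomes 16; next (not ((base + base) == (count // (step - -3)))) evaluates to true; next base becomes 0; next total becomes 0; next final value 80
score_new: total becomes -4; next count becomes 32; next (not ((base + base) == (count // (step - -3)))) evaluates to true; next base becomes 0; next total becomes 0; next final value 160
80 != 160, so the rewrite changes behavior.
verdict: not equivalent; witness: base=0, step=0, limit=-4


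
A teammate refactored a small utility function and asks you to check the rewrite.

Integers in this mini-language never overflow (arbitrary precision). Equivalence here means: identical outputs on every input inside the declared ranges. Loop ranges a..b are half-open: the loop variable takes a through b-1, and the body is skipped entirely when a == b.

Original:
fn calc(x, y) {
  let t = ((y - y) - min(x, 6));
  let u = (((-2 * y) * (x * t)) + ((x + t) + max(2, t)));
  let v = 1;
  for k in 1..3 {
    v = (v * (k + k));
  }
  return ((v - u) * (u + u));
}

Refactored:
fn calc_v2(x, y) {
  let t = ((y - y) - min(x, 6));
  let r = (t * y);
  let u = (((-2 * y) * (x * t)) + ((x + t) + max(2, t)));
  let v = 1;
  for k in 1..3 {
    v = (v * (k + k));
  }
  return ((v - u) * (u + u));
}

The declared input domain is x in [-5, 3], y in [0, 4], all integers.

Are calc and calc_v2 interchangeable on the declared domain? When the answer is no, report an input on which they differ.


Reading the diff, among the changes: arithmetic usage differs; local variable names differ; statement counts differ.
One worked example (x=-4, y=1) — calc: t becomes 4; next u becomes 36; next v becomes 1; next at k=1:; next v becomes 2; next at k=2:; next v becomes 8; next final value -2016; calc_v2: t becomes 4; next r becomes 4; next u becomes 36; next v becomes 1; next at k=1:; next v becomes 2; next at k=2:; next v becomes 8; next final value -2016; agreement on -2016.
Checked all 45 inputs in the declared domain: the outputs agree on every one.
verdict: equivalent


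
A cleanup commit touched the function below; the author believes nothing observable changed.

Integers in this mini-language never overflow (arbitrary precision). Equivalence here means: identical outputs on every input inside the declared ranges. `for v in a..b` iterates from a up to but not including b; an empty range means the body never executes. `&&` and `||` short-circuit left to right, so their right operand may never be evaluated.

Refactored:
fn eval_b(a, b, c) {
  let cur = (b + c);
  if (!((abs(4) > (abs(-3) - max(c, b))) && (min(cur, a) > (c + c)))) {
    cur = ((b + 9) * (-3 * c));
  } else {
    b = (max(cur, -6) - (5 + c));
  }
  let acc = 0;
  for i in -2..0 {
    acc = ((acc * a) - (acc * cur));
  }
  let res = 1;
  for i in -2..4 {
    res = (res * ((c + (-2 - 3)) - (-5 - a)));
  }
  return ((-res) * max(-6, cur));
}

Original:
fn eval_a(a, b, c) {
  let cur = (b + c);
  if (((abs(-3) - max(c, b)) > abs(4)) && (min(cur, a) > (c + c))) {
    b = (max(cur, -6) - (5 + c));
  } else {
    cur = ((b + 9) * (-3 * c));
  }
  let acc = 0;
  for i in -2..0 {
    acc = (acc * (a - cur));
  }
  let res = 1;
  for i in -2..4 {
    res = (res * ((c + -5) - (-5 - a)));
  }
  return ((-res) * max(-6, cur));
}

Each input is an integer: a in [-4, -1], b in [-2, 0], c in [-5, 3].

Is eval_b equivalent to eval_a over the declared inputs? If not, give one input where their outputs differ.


Consider the input a=-4, b=-2, c=-5.
eval_a: cur = -7; (((abs(-3) - max(c, b)) > abs(4)) && (min(cur, a) > (c + c))) -> true; b = -6; acc = 0; [i=-2]; acc = 0; [i=-1]; acc = 0; res = 1; [i=-2]; res = -9; [i=-1]; res = 81; [i=0]; res = -729; [i=1]; res = 6561; [i=2]; res = -59049; [i=3]; res = 531441; return 3188646
eval_b: cur = -7; (!((abs(4) > (abs(-3) - max(c, b))) && (min(cur, a) > (c + c)))) -> true; cur = 105; acc = 0; [i=-2]; acc = 0; [i=-1]; acc = 0; res = 1; [i=-2]; res = -9; [i=-1]; res = 81; [i=0]; res = -729; [i=1]; res = 6561; [i=2]; res = -59049; [i=3]; res = 531441; return -55801305
3188646 and -55801305 differ, so these are not the same function on this domain.
verdict: not equivalent; witness: a=-4, b=-2, c=-5


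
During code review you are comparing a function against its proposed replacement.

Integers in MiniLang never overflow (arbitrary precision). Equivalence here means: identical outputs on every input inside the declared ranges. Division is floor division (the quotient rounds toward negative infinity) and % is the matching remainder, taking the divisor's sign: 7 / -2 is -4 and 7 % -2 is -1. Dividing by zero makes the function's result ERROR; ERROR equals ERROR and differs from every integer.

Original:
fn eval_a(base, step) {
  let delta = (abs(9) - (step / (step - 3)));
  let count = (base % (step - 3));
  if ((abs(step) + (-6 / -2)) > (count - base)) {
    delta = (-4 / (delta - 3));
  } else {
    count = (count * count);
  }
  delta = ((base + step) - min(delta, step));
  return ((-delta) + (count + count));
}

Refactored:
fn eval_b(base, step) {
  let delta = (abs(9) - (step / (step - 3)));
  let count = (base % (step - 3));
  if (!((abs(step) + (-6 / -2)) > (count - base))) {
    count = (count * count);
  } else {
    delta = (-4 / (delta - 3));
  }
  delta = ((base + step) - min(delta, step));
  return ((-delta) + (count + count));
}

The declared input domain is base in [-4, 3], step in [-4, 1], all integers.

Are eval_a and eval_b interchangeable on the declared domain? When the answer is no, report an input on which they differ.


Comparing the listings, the differences include: boolean connective usage differs.
As a probe, take base=0, step=-2: eval_a runs delta = 9; count = 0; ((abs(step) + (-6 / -2)) > (count - base)) -> true; delta = -1; delta = 0; return 0; eval_b runs delta = 9; count = 0; (!((abs(step) + (-6 / -2)) > (count - base))) -> false; delta = -1; delta = 0; return 0; both end at 0.
Sweeping the whole domain (48 inputs) finds no disagreement.
verdict: equivalent


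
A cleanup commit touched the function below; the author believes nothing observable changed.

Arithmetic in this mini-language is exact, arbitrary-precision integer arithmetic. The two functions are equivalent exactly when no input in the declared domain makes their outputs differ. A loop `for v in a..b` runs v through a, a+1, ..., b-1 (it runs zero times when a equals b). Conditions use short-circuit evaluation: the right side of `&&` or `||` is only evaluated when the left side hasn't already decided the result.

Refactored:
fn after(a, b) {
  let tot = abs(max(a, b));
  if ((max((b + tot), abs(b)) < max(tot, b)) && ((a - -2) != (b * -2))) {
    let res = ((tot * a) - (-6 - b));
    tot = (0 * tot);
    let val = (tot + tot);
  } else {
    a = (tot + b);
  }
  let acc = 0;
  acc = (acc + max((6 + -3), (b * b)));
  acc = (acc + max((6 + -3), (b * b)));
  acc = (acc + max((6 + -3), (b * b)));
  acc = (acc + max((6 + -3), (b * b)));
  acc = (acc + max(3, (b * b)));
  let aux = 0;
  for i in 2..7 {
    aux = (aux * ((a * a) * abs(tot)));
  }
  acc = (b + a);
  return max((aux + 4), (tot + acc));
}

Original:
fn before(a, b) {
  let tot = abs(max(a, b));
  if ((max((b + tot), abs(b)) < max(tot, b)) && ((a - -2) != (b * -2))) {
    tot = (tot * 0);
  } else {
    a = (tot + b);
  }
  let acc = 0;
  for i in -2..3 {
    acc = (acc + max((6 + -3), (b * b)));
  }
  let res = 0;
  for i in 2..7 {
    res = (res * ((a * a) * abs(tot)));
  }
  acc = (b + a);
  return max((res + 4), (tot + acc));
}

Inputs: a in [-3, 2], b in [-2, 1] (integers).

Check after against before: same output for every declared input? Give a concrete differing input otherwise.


Differences: local variable names differ, loop structure differs, arithmetic usage differs, min/max/abs usage differs, constant usage differs, statement counts differ — yet all 24 inputs agree.
verdict: equivalent


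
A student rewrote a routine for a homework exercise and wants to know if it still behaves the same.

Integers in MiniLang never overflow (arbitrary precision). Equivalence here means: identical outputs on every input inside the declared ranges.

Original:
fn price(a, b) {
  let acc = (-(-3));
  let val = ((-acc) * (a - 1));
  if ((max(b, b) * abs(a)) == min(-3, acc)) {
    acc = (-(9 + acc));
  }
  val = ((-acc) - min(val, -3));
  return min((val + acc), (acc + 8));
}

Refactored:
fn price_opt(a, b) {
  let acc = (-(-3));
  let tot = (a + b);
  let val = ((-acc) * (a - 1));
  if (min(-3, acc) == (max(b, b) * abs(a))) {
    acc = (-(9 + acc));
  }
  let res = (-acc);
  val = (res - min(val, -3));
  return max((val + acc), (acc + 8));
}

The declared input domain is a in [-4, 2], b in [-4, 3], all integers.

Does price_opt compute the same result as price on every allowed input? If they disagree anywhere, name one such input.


Take a=-4, b=-4.
price: acc=3, then val=15, then ((max(b, b) * abs(a)) == min(-3, acc)) is false, then val=0, then returns 3
price_opt: acc=3, then tot=-8, then val=15, then (min(-3, acc) == (max(b, b) * abs(a))) is false, then res=-3, then val=0, then returns 11
3 against 11: the behavior changed.
verdict: not equivalent; witness: a=-4, b=-4


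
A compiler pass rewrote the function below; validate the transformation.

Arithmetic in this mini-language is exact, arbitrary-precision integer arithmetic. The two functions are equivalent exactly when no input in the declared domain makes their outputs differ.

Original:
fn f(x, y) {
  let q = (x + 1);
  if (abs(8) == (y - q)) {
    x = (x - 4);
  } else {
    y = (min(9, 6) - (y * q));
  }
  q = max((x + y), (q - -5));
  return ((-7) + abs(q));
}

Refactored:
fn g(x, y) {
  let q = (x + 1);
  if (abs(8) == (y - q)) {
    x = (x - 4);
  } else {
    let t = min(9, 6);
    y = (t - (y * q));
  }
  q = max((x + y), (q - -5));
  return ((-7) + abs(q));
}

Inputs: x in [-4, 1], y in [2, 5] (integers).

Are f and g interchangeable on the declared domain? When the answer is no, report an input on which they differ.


Changes here: statement counts differ; also local variable names differ; the full 24-point sweep finds no disagreement.
verdict: equivalent


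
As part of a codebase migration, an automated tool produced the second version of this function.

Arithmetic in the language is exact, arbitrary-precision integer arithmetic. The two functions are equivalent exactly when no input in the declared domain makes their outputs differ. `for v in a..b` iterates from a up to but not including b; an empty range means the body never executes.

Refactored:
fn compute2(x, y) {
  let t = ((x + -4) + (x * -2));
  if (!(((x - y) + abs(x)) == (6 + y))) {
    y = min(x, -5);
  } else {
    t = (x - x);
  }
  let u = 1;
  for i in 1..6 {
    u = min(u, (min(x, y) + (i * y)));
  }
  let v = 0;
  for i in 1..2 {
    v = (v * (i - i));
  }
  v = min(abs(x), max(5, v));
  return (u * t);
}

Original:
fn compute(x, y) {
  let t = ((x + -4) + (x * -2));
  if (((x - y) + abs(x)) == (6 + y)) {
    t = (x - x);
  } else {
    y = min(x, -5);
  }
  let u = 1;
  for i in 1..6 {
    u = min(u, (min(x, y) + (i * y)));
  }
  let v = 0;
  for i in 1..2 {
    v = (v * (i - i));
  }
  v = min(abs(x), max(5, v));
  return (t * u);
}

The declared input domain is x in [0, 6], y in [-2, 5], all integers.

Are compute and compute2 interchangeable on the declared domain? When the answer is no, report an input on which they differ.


Side by side, the visible changes include: boolean connective usage differs.
As a probe, take x=0, y=-1: compute runs t := -4 | (((x - y) + abs(x)) == (6 + y)): false | y := -5 | u := 1 | iter i=1: | u := -10 | iter i=2: | u := -15 | iter i=3: | u := -20 | iter i=4: | u := -25 | iter i=5: | u := -30 | v := 0 | iter i=1: | v := 0 | v := 0 | result 120; compute2 runs t := -4 | (!(((x - y) + abs(x)) == (6 + y))): true | y := -5 | u := 1 | iter i=1: | u := -10 | iter i=2: | u := -15 | iter i=3: | u := -20 | iter i=4: | u := -25 | iter i=5: | u := -30 | v := 0 | iter i=1: | v := 0 | v := 0 | result 120; both end at 120.
Checked all 56 inputs in the declared domain: the outputs agree on every one.
verdict: equivalent


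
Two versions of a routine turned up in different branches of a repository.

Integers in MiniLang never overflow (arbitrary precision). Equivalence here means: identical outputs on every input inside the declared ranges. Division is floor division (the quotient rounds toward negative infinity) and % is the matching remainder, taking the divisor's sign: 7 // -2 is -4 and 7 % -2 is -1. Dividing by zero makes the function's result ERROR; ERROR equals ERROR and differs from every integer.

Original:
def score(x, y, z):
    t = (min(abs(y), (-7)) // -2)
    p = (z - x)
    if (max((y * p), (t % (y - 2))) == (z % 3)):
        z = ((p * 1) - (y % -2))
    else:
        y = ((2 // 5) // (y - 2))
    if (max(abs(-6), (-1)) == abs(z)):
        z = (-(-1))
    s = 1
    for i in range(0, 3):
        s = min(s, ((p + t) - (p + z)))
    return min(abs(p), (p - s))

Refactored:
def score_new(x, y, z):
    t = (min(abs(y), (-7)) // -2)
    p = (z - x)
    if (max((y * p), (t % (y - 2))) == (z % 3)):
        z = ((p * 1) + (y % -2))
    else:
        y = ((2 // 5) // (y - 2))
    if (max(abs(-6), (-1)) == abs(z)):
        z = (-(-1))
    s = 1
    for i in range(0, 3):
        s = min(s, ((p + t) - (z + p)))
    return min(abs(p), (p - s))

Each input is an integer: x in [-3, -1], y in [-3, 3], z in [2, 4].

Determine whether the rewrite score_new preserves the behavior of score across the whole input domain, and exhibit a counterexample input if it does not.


Try x=-2, y=-1, z=3.
score: t = 3; p = 5; (max((y * p), (t % (y - 2))) == (z % 3)) -> true; z = 6; (max(abs(-6), (-1)) == abs(z)) -> true; z = 1; s = 1; [i=0]; s = 1; [i=1]; s = 1; [i=2]; s = 1; return 4
score_new: t = 3; p = 5; (max((y * p), (t % (y - 2))) == (z % 3)) -> true; z = 4; (max(abs(-6), (-1)) == abs(z)) -> false; s = 1; [i=0]; s = -1; [i=1]; s = -1; [i=2]; s = -1; return 5
4 vs 5 — the two versions disagree here.
verdict: not equivalent; witness: x=-2, y=-1, z=3


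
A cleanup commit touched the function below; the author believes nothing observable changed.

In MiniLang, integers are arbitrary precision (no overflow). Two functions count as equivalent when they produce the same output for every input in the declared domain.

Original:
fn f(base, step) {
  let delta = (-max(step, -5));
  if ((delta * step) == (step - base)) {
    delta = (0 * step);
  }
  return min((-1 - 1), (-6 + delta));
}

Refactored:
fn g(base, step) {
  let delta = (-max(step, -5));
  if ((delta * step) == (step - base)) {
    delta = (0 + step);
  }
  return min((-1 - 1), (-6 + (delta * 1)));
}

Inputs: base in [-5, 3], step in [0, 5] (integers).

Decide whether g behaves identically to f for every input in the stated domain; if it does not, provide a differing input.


Evaluate both at base=2, step=1.
f: delta becomes -1; next ((delta * step) == (step - base)) evaluates to true; next delta becomes 0; next final value -6
g: delta becomes -1; next ((delta * step) == (step - base)) evaluates to true; next delta becomes 1; next final value -5
-6 against -5: the behavior changed.
verdict: not equivalent; witness: base=2, step=1


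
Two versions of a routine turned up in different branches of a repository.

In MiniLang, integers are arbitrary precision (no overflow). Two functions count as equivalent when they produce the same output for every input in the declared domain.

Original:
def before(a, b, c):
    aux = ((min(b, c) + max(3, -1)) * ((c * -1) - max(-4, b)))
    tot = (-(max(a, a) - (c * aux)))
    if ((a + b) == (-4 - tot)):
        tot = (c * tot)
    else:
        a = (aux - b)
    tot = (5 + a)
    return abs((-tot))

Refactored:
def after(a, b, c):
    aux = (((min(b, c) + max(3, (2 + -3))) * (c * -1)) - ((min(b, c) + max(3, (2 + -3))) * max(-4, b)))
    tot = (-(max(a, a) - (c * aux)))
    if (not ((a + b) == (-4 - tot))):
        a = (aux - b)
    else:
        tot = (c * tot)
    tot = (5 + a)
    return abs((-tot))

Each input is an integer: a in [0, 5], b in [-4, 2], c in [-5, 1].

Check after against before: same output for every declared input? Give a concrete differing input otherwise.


Equivalent — the differences include arithmetic usage differs; and min/max/abs usage differs; and boolean connective usage differs; and constant usage differs, yet no declared input distinguishes the two.
One worked example (a=0, b=0, c=1) — before: aux=-3, then tot=-3, then ((a + b) == (-4 - tot)) is false, then a=-3, then tot=2, then returns 2; after: aux=-3, then tot=-3, then (not ((a + b) == (-4 - tot))) is true, then a=-3, then tot=2, then returns 2; agreement on 2.
Checked all 294 inputs in the declared domain: the outputs agree on every one.
verdict: equivalent


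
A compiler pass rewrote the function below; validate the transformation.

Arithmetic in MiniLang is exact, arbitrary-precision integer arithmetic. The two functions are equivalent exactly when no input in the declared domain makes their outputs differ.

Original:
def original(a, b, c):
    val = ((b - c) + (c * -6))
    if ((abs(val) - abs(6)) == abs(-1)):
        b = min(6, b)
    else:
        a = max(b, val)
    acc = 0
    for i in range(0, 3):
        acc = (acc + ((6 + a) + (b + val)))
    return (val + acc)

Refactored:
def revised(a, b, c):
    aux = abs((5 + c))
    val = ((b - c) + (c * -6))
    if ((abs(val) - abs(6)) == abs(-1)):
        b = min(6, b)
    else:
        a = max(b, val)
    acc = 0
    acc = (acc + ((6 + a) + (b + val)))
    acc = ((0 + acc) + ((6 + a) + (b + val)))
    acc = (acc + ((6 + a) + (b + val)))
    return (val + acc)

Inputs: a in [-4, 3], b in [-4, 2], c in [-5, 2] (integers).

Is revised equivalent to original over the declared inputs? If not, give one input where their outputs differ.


Equivalent — the differences include loop structure differs; and arithmetic usage differs; and constant usage differs; and statement counts differ; and min/max/abs usage differs; and local variable names differ, yet no declared input distinguishes the two.
Spot check at a=0, b=-1, c=2 — original: val := -15 | ((abs(val) - abs(6)) == abs(-1)): false | a := -1 | acc := 0 | iter i=0: | acc := -11 | iter i=1: | acc := -22 | iter i=2: | acc := -33 | result -48. revised: aux := 7 | val := -15 | ((abs(val) - abs(6)) == abs(-1)): false | a := -1 | acc := 0 | acc := -11 | acc := -22 | acc := -33 | result -48. Both give -48.
Across all 448 domain points the two functions coincide.
verdict: equivalent


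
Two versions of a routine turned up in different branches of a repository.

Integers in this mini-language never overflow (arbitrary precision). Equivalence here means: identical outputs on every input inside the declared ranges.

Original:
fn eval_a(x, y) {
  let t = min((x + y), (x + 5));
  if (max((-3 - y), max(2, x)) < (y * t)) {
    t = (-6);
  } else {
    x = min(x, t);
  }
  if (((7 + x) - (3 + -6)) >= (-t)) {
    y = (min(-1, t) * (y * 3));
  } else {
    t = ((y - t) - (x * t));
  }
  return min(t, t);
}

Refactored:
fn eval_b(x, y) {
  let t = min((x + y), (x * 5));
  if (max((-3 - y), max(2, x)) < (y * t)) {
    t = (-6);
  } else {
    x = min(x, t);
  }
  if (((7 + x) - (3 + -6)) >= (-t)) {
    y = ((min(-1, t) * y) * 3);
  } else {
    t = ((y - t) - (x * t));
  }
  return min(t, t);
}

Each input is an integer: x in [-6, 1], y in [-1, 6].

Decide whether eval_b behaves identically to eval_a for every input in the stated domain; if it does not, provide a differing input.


The rewrite breaks on x=-6, y=0, where the results are -30 and -870.
eval_a: t becomes -6; next (max((-3 - y), max(2, x)) < (y * t)) evaluates to false; next x becomes -6; next (((7 + x) - (3 + -6)) >= (-t)) evaluates to false; next t becomes -30; next final value -30
eval_b: t becomes -30; next (max((-3 - y), max(2, x)) < (y * t)) evaluates to false; next x becomes -30; next (((7 + x) - (3 + -6)) >= (-t)) evaluates to false; next t becomes -870; next final value -870
verdict: not equivalent; witness: x=-6, y=0


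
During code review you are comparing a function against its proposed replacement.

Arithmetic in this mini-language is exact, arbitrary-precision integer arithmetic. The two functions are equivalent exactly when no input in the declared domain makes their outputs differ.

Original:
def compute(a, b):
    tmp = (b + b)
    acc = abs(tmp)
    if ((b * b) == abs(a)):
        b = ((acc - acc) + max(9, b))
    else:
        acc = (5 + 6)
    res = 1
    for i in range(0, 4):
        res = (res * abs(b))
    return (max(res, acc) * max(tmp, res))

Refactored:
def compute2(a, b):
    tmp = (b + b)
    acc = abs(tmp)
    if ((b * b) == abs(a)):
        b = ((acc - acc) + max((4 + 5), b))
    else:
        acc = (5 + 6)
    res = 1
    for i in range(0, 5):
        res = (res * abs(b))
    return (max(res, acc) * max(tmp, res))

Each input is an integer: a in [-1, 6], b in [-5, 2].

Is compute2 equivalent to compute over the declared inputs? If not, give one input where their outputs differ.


At a=-1, b=-5: compute gives 390625, compute2 gives 9765625.
verdict: not equivalent; witness: a=-1, b=-5


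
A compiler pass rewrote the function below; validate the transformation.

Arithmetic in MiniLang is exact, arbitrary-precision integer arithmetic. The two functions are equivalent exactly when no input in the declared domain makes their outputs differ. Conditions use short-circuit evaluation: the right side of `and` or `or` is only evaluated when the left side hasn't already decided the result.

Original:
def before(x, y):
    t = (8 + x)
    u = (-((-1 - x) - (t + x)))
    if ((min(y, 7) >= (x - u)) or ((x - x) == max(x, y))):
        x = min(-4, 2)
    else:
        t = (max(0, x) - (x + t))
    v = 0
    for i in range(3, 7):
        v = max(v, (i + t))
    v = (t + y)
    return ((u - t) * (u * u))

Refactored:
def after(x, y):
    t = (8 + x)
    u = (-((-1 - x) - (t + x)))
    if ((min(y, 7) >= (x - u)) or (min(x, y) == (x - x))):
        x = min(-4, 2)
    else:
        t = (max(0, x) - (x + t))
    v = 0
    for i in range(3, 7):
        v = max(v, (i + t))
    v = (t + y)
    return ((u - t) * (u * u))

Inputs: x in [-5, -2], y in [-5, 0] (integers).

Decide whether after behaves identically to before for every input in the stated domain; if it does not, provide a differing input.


Take x=-5, y=0.
before: t=3, then u=-6, then ((min(y, 7) >= (x - u)) or ((x - x) == max(x, y))) is true, then x=-4, then v=0, then (i=3), then v=6, then (i=4), then v=7, then (i=5), then v=8, then (i=6), then v=9, then v=3, then returns -324
after: t=3, then u=-6, then ((min(y, 7) >= (x - u)) or (min(x, y) == (x - x))) is false, then t=2, then v=0, then (i=3), then v=5, then (i=4), then v=6, then (i=5), then v=7, then (i=6), then v=8, then v=2, then returns -288
-324 and -288 differ, so these are not the same function on this domain.
verdict: not equivalent; witness: x=-5, y=0


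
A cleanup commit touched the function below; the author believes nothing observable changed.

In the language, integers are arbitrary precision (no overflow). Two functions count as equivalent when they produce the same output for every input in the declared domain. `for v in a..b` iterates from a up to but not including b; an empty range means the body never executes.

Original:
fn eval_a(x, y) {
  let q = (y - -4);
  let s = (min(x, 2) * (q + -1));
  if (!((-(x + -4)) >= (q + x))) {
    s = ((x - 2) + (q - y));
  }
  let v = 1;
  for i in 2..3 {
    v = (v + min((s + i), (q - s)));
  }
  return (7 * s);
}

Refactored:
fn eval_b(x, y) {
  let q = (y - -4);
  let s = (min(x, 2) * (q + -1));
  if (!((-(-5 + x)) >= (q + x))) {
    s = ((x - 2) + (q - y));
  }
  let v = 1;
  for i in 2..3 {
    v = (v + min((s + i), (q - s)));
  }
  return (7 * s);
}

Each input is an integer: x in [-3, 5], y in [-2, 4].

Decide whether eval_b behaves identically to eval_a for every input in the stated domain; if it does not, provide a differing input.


There is a counterexample at x=-1, y=3: 7 on one side, -42 on the other.
eval_a: q = 7; s = -6; (!((-(x + -4)) >= (q + x))) -> true; s = 1; v = 1; [i=2]; v = 4; return 7
eval_b: q = 7; s = -6; (!((-(-5 + x)) >= (q + x))) -> false; v = 1; [i=2]; v = -3; return -42
verdict: not equivalent; witness: x=-1, y=3


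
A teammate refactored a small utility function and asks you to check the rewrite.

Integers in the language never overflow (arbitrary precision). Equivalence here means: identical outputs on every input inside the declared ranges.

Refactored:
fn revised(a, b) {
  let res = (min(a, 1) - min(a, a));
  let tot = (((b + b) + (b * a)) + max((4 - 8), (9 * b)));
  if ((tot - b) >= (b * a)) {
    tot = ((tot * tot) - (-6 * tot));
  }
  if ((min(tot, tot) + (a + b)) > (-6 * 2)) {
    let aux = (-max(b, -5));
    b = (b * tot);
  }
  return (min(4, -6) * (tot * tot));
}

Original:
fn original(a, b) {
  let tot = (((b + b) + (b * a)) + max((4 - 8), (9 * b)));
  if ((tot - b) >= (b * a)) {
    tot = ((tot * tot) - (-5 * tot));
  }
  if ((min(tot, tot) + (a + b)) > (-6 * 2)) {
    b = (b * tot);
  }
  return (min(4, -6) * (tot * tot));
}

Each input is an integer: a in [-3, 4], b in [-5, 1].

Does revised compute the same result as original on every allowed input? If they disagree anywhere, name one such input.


The rewrite breaks on a=-3, b=1, where the results are -64896 and -75264.
original: tot=8, then ((tot - b) >= (b * a)) is true, then tot=104, then ((min(tot, tot) + (a + b)) > (-6 * 2)) is true, then b=104, then returns -64896
revised: res=0, then tot=8, then ((tot - b) >= (b * a)) is true, then tot=112, then ((min(tot, tot) + (a + b)) > (-6 * 2)) is true, then aux=-1, then b=112, then returns -75264
verdict: not equivalent; witness: a=-3, b=1


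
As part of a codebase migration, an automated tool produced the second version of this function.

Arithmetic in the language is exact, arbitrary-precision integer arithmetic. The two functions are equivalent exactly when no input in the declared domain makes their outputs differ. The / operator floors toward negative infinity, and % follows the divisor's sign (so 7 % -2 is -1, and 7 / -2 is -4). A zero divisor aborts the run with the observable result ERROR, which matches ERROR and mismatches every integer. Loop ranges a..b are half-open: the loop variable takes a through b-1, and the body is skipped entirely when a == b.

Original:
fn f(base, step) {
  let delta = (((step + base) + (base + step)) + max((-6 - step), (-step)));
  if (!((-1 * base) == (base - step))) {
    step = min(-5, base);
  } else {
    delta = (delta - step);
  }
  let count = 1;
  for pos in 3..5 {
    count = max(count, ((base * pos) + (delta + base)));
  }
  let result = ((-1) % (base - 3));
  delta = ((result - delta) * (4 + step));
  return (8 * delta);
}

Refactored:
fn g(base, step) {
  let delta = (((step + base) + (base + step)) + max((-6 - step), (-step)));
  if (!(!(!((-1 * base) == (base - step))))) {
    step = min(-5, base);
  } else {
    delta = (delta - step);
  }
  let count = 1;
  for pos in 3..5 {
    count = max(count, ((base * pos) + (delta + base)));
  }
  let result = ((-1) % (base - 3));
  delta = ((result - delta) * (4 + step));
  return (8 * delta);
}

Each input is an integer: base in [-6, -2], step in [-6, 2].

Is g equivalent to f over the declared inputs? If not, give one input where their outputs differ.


Changes here: boolean connective usage differs; the full 45-point sweep finds no disagreement.
verdict: equivalent


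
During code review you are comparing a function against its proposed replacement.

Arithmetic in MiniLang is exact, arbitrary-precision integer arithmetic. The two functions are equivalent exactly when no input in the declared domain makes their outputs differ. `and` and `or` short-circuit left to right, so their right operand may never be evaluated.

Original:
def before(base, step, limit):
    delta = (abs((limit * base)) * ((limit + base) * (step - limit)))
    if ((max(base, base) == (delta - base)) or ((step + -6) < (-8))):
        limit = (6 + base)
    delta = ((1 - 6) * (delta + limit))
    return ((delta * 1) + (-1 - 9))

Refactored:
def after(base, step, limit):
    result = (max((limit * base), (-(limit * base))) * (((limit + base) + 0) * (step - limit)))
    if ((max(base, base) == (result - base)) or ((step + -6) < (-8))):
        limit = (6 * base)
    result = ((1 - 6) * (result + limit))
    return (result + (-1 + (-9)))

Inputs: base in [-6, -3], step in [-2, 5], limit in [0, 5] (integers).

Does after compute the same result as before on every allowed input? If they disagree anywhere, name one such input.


Run the pair on base=-3, step=2, limit=1.
before: delta = -6; ((max(base, base) == (delta - base)) or ((step + -6) < (-8))) -> true; limit = 3; delta = 15; return 5
after: result = -6; ((max(base, base) == (result - base)) or ((step + -6) < (-8))) -> true; limit = -18; result = 120; return 110
5 and 110 differ, so these are not the same function on this domain.
verdict: not equivalent; witness: base=-3, step=2, limit=1


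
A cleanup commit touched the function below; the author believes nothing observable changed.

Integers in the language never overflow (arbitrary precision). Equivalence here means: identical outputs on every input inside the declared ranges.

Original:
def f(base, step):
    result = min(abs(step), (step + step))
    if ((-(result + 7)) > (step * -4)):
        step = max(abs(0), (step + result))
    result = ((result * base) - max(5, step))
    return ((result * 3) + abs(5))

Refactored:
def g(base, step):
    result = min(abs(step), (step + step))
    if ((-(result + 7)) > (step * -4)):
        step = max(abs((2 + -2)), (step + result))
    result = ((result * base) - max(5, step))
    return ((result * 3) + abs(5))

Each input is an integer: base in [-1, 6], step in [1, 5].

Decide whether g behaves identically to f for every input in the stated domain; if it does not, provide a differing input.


This is a faithful refactor — arithmetic usage differs; also constant usage differs, but the computed results match everywhere.
One worked example (base=3, step=2) — f: result := 2 | ((-(result + 7)) > (step * -4)): false | result := 1 | result 8; g: result := 2 | ((-(result + 7)) > (step * -4)): false | result := 1 | result 8; agreement on 8.
Checked all 40 inputs in the declared domain: the outputs agree on every one.
verdict: equivalent
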